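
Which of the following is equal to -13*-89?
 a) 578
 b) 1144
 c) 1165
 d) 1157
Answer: d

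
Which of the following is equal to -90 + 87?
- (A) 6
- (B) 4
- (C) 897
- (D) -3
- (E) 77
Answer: D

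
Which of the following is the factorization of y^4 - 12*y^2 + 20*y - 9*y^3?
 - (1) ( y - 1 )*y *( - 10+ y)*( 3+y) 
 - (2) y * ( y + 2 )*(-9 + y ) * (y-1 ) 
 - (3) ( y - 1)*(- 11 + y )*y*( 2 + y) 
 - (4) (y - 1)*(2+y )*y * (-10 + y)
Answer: 4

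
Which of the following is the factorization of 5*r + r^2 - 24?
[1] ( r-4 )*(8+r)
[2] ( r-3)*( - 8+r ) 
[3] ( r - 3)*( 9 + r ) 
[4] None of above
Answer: 4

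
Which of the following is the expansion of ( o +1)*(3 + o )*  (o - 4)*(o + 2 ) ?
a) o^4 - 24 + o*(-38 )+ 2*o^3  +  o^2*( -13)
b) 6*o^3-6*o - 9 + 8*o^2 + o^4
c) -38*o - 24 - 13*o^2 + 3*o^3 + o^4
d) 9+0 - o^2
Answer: a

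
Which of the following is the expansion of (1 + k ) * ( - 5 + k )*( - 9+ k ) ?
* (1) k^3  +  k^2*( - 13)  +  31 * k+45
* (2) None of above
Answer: 1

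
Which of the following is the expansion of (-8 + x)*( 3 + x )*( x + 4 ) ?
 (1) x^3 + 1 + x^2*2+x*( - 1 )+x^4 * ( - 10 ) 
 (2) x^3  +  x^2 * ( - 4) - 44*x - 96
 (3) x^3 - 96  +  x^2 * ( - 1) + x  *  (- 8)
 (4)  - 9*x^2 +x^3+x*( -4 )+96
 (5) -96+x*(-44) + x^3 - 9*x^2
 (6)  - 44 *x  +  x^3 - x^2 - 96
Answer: 6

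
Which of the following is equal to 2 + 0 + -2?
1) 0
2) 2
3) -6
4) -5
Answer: 1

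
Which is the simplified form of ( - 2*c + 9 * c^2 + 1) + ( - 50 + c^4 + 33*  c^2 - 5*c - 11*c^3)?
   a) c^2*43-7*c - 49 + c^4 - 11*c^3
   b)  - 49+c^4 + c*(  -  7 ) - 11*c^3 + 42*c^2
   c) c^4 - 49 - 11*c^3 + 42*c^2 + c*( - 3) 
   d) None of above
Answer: b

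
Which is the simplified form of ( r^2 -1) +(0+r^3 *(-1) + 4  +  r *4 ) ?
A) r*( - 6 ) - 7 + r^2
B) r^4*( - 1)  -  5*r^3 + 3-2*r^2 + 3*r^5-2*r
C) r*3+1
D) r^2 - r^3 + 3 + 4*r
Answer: D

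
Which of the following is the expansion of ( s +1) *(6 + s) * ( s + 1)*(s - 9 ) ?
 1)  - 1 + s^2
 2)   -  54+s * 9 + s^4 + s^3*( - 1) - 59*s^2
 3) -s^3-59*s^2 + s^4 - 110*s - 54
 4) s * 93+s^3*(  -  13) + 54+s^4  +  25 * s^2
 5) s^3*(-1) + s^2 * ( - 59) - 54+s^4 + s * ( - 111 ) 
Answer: 5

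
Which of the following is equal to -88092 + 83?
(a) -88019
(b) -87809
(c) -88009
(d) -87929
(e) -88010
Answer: c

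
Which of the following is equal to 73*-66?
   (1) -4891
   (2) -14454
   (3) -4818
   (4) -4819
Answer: 3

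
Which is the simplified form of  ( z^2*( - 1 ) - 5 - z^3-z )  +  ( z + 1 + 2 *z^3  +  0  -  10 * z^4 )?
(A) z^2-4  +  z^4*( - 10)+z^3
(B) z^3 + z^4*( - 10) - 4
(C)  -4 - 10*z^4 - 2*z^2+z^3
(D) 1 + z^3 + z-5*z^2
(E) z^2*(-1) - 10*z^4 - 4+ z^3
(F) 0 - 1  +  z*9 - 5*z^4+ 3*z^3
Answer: E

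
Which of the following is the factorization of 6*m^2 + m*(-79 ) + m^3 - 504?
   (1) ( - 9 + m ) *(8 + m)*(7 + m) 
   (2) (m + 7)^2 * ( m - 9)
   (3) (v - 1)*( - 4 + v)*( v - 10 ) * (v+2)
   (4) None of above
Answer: 1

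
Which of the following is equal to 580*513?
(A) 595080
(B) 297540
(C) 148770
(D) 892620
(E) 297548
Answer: B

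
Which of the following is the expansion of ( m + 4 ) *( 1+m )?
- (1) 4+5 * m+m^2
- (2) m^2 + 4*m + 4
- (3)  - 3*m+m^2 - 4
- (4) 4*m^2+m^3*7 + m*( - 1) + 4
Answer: 1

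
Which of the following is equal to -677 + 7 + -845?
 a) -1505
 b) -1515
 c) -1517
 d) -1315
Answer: b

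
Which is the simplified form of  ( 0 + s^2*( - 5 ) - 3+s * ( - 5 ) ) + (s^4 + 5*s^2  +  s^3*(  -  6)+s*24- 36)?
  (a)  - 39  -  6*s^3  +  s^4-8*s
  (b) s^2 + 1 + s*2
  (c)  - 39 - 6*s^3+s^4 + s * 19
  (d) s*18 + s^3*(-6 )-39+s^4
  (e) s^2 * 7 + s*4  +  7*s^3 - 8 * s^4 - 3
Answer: c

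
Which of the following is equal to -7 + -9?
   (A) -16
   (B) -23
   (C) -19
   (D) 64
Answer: A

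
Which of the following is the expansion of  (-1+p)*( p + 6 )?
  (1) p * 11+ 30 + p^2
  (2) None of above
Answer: 2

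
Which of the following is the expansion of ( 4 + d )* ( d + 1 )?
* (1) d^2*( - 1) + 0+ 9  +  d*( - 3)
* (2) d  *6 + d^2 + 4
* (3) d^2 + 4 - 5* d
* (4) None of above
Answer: 4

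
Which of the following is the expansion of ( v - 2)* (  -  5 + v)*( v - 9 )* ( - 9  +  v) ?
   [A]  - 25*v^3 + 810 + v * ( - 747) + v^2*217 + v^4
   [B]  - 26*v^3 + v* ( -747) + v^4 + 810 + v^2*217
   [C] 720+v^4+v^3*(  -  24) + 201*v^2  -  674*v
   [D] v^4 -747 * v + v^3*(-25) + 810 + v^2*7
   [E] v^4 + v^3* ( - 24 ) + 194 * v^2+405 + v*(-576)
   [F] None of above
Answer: A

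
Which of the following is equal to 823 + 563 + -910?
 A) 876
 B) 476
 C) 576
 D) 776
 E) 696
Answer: B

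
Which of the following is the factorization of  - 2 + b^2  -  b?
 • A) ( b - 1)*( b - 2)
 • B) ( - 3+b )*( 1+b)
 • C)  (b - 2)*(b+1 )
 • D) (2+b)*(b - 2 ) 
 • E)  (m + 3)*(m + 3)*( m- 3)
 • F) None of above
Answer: C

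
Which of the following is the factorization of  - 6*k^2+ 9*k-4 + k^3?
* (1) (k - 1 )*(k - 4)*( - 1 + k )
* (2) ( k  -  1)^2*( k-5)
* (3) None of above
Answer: 1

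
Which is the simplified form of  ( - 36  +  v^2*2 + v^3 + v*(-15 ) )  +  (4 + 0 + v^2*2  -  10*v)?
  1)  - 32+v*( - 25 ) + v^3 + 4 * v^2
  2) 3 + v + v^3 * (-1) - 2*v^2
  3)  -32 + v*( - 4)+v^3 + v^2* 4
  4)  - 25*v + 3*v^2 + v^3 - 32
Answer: 1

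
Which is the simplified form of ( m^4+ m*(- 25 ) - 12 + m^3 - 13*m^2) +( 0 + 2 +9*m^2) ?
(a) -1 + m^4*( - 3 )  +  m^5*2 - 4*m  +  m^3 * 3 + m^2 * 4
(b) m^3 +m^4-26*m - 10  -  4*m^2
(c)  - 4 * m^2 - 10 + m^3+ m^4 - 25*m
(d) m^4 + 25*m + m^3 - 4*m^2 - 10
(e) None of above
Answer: c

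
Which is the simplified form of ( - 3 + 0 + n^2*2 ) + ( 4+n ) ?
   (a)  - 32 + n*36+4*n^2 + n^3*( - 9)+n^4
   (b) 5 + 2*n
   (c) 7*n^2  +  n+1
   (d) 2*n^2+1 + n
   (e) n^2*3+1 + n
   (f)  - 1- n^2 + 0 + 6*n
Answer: d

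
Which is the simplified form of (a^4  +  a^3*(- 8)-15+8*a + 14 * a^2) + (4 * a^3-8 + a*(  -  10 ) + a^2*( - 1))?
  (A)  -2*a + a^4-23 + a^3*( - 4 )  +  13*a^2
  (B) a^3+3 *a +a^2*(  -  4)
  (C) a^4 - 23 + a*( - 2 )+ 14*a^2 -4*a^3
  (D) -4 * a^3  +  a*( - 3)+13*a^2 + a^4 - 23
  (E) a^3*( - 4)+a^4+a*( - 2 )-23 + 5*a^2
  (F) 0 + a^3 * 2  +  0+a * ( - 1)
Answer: A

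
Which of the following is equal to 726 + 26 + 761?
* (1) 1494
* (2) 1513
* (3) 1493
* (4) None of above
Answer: 2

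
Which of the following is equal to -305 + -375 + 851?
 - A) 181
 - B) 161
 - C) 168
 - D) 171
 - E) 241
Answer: D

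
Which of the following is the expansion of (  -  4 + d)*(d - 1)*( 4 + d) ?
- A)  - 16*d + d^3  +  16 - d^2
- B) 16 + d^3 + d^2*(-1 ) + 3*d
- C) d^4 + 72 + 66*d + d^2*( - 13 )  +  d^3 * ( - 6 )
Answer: A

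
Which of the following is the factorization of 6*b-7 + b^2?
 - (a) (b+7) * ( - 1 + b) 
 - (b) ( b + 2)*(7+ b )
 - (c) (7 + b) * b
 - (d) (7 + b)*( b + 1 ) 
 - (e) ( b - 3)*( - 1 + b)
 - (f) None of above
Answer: a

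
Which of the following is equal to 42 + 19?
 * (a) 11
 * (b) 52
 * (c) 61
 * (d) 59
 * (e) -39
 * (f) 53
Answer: c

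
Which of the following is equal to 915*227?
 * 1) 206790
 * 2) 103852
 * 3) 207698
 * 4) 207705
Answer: 4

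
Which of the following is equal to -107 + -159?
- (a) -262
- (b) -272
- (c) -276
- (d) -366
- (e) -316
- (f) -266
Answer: f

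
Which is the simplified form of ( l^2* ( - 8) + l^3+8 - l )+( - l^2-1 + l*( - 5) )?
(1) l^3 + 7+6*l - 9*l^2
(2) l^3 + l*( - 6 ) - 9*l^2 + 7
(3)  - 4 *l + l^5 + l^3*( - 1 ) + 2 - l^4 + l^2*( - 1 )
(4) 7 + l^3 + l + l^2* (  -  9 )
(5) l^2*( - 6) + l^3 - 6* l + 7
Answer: 2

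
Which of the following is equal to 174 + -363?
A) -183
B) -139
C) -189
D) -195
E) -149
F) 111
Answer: C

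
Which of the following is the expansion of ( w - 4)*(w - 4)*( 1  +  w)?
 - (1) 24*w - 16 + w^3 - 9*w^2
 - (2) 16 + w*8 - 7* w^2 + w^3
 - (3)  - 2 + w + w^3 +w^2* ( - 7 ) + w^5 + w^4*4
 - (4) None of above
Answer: 2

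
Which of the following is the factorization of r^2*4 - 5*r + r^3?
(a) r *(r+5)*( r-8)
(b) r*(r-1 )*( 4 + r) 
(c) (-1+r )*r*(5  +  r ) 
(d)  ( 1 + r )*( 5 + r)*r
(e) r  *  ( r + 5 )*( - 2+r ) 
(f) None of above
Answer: c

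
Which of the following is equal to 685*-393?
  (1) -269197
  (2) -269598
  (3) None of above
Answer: 3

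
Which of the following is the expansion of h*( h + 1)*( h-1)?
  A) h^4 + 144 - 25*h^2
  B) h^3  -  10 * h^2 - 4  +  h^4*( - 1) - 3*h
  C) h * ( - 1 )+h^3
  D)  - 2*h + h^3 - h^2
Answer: C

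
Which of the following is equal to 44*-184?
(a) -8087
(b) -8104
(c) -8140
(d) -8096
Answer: d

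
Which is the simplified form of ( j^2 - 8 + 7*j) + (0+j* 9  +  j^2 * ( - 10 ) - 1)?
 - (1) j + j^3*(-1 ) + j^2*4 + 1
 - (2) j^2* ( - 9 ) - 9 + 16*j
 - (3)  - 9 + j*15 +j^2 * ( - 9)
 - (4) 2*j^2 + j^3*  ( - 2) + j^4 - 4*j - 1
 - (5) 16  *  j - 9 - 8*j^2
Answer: 2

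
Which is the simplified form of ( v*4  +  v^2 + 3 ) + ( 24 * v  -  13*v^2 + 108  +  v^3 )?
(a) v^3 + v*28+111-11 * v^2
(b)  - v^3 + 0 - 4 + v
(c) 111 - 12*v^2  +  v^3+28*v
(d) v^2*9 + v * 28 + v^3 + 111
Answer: c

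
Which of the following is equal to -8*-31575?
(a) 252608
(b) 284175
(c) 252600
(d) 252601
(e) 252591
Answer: c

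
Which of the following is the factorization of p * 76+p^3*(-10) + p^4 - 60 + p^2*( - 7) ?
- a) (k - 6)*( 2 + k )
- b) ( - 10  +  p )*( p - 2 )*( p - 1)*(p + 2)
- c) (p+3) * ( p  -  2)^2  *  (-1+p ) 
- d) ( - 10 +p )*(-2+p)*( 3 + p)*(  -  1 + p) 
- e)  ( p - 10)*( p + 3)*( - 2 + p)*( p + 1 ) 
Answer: d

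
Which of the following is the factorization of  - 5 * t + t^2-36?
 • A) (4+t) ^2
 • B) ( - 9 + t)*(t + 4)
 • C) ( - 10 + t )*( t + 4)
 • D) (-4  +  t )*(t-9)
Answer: B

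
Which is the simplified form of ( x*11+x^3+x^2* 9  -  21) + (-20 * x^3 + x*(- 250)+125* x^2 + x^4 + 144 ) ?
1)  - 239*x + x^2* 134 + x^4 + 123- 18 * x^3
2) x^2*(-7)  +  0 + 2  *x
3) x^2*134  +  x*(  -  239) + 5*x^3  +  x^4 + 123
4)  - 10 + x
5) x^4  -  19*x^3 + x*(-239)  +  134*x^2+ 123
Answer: 5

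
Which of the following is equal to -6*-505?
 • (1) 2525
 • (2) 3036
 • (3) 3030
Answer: 3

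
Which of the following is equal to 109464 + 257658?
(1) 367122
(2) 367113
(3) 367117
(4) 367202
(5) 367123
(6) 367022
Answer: 1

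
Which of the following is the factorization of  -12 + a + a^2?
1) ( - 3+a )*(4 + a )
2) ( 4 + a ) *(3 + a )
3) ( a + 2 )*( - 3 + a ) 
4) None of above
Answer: 1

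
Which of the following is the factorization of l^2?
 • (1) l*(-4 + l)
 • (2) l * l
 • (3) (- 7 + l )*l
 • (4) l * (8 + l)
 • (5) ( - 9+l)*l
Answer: 2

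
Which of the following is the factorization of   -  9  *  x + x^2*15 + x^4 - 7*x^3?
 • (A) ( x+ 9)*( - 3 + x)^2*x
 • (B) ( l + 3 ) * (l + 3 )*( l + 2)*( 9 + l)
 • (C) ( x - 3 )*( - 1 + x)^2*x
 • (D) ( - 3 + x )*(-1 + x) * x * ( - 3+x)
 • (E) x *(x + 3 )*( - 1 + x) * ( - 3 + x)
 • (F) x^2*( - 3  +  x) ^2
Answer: D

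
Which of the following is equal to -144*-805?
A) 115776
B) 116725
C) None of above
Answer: C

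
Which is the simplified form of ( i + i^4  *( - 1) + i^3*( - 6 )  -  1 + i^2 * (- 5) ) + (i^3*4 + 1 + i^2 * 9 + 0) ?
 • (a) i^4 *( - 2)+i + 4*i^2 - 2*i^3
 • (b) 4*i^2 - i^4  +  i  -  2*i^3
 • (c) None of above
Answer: b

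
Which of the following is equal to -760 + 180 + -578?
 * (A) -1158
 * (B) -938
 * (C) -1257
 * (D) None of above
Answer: A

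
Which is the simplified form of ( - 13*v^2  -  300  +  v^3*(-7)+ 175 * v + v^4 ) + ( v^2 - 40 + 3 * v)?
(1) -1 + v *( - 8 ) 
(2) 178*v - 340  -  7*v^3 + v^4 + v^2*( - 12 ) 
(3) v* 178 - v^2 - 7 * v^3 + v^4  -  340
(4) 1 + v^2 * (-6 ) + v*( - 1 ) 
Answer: 2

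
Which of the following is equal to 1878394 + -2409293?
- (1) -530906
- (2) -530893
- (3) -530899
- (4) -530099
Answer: 3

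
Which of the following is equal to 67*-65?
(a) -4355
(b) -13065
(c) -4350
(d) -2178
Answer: a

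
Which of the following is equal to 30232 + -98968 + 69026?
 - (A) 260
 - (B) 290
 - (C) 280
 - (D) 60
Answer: B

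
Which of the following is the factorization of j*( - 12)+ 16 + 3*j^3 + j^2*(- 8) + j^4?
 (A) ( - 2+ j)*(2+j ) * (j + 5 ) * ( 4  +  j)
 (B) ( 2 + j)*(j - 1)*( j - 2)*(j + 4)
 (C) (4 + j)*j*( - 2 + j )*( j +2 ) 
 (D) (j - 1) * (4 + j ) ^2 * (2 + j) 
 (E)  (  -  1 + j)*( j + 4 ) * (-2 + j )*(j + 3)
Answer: B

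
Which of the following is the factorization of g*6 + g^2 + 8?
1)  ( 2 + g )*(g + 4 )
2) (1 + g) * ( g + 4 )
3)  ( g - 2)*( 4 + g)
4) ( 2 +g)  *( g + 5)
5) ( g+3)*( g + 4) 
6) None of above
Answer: 1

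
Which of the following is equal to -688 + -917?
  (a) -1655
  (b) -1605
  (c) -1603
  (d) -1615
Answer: b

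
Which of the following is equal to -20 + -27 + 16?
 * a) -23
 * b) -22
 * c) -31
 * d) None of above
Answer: c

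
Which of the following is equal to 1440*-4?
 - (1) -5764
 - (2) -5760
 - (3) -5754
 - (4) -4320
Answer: 2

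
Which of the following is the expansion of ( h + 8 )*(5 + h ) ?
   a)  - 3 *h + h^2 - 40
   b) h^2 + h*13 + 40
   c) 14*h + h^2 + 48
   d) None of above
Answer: b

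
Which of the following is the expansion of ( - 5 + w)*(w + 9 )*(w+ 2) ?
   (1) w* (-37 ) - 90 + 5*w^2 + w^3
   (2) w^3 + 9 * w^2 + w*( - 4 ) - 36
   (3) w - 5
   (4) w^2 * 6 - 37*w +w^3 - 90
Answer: 4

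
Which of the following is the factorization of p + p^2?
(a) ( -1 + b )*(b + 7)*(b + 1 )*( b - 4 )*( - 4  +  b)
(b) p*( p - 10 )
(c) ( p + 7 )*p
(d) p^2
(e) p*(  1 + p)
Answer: e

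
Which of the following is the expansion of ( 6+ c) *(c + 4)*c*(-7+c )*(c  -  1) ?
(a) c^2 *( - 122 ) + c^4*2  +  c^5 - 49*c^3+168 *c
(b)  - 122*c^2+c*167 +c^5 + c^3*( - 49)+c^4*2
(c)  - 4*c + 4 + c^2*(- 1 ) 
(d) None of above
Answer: a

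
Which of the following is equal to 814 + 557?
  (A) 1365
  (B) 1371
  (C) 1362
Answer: B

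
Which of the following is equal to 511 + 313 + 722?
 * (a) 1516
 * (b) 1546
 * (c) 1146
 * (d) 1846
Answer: b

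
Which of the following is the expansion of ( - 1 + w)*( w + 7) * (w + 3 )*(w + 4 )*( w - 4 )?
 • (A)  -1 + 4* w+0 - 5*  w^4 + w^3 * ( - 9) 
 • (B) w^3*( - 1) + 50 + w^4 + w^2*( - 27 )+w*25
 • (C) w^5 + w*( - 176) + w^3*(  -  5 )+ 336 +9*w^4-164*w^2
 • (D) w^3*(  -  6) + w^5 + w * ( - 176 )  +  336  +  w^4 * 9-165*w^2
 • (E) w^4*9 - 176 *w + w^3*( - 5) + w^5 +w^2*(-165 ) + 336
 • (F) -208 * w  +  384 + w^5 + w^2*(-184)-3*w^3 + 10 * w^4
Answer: E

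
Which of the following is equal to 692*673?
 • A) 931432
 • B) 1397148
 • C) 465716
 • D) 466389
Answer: C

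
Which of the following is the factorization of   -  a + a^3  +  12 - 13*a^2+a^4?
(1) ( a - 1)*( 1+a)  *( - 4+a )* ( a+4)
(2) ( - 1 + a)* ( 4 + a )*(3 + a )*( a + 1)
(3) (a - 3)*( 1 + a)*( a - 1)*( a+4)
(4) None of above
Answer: 3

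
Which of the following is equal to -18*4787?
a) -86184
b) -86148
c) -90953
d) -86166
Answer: d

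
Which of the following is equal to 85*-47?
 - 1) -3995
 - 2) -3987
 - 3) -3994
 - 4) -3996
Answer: 1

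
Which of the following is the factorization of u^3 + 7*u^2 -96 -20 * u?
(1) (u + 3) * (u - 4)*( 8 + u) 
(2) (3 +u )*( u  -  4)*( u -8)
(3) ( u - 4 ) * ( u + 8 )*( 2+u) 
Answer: 1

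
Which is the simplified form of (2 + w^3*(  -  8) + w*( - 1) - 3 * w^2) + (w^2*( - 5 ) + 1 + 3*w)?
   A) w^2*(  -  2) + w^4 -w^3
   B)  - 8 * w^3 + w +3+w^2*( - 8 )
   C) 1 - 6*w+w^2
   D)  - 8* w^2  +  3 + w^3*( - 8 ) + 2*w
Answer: D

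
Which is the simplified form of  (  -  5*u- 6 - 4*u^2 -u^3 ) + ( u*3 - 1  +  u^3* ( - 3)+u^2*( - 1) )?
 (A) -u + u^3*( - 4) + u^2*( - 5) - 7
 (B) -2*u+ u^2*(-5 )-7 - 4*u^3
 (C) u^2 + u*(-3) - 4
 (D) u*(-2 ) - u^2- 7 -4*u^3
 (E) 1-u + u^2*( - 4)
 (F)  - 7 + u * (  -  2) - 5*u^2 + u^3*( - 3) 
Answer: B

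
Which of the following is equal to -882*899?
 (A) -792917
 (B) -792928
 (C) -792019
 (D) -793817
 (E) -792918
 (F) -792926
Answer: E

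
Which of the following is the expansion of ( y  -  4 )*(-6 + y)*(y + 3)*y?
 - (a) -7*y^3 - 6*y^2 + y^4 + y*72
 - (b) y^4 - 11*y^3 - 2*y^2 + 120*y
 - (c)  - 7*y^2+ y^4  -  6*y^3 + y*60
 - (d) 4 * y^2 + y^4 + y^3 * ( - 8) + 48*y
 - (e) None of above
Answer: a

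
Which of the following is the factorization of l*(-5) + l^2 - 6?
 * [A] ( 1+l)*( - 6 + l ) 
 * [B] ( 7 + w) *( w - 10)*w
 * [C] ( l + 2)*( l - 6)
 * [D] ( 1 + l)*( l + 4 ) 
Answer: A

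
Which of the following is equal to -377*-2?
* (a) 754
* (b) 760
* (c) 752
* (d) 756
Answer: a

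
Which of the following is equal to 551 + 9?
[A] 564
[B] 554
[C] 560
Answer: C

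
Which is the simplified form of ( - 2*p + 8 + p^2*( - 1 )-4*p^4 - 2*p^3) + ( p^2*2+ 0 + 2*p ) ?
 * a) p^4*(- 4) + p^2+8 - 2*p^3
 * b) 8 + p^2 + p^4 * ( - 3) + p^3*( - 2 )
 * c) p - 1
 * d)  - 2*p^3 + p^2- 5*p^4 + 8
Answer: a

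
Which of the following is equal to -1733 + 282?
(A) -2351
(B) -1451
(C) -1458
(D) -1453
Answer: B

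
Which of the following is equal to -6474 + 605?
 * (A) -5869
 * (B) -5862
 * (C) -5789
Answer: A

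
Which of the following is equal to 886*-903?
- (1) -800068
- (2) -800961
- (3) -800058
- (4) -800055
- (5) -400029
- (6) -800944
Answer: 3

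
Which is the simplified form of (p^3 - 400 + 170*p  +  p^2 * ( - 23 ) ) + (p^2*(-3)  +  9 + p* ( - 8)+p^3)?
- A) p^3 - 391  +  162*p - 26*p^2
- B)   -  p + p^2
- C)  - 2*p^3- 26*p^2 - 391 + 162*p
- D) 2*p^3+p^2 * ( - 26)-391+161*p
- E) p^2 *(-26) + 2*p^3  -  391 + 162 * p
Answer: E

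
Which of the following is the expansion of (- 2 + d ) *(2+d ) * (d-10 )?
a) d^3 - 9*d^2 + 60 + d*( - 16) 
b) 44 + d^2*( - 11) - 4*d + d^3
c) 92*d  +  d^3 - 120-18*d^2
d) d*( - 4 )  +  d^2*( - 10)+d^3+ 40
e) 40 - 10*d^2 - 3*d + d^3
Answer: d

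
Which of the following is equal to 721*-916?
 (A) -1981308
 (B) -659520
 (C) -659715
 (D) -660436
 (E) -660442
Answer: D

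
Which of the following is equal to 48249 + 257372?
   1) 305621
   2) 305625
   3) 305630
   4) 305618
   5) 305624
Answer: 1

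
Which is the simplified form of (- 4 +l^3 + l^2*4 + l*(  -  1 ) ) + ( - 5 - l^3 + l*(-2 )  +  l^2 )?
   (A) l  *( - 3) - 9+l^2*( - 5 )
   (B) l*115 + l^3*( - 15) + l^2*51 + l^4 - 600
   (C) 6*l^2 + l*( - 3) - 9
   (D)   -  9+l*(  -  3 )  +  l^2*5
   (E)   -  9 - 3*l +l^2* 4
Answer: D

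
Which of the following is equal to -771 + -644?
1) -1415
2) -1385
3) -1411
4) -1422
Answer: 1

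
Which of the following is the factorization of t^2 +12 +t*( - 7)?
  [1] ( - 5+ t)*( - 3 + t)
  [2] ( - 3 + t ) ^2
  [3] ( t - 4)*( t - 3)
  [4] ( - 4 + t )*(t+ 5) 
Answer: 3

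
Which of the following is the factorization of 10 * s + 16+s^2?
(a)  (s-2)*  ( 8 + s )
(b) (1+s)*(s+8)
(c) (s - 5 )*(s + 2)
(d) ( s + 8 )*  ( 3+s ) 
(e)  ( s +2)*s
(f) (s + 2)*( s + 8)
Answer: f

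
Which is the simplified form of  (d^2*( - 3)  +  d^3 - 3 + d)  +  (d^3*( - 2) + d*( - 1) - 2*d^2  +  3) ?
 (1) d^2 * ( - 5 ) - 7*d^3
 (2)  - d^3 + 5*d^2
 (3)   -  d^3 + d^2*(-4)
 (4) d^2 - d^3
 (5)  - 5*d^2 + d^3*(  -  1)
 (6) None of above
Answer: 5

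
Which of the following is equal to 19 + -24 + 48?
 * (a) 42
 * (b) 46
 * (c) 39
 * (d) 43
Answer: d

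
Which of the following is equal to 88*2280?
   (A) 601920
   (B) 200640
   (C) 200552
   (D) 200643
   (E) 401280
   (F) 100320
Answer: B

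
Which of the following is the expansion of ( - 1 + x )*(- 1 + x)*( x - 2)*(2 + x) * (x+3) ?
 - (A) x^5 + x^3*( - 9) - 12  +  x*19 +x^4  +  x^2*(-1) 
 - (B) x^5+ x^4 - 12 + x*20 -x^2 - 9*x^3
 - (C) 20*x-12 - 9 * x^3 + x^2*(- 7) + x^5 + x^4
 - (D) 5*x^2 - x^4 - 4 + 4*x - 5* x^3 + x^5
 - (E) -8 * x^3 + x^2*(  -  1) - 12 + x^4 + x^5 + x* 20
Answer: B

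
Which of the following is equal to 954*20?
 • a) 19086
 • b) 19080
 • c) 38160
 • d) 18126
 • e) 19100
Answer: b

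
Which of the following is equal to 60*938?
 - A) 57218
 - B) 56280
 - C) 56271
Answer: B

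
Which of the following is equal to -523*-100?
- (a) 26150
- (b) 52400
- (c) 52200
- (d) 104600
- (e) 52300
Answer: e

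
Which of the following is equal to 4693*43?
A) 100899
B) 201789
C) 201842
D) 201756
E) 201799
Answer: E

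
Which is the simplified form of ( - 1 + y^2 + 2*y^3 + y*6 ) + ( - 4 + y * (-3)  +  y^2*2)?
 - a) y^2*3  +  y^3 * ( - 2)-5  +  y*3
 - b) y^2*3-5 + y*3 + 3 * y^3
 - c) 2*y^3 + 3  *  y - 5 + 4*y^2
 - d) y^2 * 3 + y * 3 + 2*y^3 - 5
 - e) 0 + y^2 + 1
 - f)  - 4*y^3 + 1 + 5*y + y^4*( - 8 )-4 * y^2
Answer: d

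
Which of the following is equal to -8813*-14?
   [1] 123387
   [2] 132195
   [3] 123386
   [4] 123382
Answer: 4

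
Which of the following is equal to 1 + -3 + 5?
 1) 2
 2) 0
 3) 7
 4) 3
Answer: 4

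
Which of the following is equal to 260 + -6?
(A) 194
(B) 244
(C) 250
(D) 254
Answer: D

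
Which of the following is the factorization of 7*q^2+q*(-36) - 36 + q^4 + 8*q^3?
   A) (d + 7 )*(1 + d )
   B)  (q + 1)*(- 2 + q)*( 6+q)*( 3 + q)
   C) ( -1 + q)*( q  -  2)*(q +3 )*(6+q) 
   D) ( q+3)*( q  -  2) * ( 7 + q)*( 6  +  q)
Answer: B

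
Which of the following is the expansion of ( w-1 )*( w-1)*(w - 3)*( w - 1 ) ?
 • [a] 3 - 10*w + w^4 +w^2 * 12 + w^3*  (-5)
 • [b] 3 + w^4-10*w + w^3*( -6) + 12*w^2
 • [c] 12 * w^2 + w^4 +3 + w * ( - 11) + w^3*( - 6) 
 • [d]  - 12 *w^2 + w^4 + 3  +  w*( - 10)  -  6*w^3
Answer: b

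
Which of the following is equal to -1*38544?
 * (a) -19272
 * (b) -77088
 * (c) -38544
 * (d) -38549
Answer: c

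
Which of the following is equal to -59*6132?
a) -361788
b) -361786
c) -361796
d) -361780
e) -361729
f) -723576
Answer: a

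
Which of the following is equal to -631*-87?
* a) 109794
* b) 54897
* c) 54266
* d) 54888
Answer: b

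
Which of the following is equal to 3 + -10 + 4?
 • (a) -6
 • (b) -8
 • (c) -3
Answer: c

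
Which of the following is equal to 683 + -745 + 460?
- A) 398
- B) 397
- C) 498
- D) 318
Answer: A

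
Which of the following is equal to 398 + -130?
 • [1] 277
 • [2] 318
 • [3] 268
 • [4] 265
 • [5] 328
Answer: 3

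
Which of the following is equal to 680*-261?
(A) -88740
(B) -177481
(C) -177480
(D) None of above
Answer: C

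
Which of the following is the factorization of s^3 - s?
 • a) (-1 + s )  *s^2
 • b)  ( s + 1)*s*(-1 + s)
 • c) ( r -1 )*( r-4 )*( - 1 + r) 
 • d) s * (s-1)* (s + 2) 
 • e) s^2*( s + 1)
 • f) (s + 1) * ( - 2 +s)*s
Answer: b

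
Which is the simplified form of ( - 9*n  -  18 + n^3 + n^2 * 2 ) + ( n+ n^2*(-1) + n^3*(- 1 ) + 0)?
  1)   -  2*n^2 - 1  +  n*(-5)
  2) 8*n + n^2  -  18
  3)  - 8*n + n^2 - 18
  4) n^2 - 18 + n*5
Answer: 3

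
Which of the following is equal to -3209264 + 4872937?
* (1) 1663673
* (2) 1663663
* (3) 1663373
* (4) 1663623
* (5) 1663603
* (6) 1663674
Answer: 1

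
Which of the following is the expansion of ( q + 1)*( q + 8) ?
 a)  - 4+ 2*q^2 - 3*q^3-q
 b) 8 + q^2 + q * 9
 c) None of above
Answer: b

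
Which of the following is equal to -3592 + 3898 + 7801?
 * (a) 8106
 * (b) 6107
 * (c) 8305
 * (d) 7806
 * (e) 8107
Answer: e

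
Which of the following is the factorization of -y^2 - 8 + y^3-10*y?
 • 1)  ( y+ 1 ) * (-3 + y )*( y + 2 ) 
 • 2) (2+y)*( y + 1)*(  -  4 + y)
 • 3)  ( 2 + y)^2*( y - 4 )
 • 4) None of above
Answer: 2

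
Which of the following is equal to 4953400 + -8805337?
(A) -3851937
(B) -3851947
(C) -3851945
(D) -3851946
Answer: A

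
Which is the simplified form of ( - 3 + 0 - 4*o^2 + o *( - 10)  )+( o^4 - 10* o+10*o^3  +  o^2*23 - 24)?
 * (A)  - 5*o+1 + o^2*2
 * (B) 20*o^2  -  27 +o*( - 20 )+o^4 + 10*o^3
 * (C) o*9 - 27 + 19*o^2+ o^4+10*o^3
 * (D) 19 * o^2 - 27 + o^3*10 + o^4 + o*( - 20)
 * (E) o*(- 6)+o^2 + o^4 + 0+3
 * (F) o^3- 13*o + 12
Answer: D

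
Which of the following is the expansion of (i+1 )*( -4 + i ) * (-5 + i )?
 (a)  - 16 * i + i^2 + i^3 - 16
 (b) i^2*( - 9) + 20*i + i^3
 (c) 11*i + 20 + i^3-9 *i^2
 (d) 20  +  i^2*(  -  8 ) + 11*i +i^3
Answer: d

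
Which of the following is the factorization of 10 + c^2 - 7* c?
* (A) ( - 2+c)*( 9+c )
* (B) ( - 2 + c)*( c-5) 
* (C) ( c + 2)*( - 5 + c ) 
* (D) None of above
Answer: B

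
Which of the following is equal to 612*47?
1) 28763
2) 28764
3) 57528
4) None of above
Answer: 2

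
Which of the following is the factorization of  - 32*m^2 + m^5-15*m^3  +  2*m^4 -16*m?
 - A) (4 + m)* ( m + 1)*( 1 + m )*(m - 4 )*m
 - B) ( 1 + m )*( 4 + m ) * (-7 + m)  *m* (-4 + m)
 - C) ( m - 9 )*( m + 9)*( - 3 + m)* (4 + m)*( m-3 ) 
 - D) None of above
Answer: A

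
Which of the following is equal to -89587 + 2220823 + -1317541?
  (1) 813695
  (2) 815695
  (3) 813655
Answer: 1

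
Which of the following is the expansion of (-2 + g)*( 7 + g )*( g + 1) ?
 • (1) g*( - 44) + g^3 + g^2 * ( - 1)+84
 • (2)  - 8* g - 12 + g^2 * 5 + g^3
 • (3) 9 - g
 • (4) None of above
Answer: 4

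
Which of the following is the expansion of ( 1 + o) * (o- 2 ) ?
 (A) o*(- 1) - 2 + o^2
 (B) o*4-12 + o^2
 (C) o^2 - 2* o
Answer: A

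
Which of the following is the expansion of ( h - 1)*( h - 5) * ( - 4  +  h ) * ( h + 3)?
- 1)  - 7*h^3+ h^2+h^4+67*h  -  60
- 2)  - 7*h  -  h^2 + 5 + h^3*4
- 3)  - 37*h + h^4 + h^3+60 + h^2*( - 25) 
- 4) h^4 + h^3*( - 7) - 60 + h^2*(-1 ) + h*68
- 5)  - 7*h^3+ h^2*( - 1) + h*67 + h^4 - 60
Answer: 5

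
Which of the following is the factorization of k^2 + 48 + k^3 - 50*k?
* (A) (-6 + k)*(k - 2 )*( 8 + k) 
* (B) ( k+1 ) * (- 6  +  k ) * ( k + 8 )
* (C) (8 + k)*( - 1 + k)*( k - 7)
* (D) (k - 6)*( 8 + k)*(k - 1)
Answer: D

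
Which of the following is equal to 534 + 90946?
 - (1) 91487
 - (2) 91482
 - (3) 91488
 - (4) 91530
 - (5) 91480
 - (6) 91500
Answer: 5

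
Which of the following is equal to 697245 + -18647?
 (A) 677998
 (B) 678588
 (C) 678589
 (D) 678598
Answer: D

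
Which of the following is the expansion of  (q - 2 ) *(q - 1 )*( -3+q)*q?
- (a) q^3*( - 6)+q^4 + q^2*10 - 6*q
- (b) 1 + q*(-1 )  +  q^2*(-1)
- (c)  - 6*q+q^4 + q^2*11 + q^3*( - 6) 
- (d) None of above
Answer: c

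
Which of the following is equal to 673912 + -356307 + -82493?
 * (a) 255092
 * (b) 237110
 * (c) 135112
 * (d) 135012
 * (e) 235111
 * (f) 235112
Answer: f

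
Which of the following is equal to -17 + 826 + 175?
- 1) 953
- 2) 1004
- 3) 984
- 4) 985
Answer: 3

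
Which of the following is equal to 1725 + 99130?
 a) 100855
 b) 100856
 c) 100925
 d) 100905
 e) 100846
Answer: a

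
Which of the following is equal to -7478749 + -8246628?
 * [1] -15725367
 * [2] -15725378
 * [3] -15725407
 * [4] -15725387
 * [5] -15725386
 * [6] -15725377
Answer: 6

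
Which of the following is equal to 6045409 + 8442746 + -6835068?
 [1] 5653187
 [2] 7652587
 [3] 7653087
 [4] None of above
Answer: 3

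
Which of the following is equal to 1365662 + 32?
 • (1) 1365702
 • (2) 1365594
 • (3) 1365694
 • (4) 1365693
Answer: 3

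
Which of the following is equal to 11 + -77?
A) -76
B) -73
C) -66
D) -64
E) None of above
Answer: C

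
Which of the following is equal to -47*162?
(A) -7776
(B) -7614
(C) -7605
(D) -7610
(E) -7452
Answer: B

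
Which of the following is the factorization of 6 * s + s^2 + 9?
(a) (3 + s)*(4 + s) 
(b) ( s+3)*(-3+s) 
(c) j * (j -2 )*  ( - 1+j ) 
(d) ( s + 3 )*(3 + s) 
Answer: d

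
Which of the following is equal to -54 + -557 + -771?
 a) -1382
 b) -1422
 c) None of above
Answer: a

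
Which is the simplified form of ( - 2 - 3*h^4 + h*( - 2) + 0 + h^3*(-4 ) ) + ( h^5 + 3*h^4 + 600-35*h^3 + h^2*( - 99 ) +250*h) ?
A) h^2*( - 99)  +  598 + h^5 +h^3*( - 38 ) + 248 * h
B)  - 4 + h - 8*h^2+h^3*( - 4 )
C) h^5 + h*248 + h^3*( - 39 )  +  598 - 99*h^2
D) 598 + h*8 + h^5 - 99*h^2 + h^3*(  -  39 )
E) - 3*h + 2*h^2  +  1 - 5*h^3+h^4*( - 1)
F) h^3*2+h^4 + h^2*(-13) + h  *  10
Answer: C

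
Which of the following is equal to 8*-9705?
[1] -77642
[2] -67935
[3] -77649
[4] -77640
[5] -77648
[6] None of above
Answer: 4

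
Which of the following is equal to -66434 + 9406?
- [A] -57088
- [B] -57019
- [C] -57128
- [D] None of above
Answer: D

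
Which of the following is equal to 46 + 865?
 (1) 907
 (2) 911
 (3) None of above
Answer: 2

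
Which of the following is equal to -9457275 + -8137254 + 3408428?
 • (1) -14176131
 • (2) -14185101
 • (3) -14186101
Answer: 3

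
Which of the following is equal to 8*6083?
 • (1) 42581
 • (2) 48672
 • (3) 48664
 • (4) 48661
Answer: 3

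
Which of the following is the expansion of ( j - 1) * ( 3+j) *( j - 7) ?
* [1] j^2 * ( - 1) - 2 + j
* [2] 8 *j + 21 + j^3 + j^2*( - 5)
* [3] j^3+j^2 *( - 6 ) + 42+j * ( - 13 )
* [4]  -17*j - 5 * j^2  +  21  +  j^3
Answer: 4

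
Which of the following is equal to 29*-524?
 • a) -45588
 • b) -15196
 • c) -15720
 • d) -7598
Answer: b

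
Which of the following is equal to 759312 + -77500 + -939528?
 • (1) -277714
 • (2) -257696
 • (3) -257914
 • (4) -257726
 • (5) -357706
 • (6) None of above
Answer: 6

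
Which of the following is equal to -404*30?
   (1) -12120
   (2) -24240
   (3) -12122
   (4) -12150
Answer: 1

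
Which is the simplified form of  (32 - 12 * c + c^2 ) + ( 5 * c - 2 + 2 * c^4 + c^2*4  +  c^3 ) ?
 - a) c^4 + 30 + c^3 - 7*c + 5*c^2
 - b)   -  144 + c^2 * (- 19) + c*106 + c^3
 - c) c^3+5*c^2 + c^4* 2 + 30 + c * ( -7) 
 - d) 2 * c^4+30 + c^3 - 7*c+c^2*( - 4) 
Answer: c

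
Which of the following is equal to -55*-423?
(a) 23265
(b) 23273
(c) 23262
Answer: a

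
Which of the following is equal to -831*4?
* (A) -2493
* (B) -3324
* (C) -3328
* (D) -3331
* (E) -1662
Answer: B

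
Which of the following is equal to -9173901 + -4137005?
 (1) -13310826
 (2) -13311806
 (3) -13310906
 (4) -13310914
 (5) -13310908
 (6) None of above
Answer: 3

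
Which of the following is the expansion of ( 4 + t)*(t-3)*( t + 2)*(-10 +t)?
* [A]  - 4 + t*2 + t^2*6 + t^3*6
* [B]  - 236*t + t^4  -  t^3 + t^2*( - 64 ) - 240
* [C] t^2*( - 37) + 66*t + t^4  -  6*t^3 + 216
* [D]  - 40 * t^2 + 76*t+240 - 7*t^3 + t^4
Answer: D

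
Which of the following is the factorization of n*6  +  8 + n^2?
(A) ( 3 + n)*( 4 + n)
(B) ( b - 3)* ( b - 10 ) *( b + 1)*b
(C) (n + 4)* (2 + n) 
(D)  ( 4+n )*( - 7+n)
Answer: C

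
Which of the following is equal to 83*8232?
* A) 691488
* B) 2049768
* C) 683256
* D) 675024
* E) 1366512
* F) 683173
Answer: C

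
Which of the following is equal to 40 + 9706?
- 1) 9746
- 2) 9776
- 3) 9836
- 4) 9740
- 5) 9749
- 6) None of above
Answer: 1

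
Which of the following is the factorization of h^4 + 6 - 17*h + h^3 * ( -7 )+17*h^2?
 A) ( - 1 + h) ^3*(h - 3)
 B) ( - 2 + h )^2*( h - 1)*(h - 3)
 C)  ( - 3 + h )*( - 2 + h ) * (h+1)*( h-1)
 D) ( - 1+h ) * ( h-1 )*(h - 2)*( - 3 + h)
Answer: D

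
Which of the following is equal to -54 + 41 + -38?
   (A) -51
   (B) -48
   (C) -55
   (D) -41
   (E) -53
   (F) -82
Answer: A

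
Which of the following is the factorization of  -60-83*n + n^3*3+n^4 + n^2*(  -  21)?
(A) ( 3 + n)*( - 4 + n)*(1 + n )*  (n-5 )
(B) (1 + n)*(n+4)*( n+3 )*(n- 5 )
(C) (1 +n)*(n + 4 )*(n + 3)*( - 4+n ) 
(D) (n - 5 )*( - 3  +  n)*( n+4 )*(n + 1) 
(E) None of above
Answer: B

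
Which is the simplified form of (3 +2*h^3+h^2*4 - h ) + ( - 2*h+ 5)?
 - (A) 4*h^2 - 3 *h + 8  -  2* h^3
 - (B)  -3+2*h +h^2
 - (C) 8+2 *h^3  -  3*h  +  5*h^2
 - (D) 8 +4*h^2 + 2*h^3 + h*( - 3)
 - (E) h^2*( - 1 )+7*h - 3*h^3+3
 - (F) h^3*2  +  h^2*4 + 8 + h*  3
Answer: D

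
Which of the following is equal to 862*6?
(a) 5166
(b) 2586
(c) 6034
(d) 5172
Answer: d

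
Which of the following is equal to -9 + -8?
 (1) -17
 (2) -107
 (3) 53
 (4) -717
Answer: 1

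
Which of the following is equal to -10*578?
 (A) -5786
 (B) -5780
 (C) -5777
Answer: B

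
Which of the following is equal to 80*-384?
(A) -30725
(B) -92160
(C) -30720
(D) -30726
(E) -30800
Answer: C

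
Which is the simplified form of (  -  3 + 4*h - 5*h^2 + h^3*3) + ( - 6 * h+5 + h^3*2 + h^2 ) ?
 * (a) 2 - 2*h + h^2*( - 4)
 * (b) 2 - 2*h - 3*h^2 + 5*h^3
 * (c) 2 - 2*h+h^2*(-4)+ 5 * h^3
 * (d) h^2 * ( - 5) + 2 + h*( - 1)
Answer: c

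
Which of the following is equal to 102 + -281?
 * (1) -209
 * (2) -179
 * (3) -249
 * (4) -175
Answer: 2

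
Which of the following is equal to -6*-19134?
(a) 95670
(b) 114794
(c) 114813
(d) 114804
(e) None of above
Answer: d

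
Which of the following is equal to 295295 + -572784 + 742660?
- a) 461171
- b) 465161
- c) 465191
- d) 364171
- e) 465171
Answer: e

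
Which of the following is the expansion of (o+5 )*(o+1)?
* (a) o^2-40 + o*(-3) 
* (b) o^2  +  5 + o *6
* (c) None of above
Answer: b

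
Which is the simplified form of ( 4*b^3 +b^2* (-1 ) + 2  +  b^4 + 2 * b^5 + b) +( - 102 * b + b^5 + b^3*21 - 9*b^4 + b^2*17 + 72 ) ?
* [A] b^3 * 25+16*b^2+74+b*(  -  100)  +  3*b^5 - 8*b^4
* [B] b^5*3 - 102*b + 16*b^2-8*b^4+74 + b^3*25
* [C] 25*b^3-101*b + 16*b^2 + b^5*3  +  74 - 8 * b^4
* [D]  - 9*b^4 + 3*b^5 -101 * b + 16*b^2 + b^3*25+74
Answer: C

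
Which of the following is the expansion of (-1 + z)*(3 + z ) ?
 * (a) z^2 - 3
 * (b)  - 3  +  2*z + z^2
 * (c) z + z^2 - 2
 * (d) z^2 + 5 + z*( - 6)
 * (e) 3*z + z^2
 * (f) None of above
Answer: b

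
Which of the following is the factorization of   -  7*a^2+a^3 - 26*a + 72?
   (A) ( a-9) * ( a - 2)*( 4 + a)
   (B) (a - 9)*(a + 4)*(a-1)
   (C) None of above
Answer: A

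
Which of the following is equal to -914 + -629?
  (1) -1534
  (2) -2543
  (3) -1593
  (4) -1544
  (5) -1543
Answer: 5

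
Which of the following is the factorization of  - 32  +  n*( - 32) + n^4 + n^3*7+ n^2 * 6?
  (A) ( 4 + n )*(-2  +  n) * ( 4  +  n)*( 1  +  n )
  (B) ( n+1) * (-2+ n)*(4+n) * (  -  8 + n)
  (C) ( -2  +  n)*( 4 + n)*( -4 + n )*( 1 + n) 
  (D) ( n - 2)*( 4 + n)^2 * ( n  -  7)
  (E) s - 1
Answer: A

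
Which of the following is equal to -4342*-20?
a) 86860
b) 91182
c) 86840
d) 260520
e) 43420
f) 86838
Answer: c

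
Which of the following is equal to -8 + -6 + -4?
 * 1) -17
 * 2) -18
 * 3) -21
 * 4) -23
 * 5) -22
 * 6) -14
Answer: 2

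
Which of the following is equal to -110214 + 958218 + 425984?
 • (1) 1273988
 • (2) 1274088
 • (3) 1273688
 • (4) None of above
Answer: 1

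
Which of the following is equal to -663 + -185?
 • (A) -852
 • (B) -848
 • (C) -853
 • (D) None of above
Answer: B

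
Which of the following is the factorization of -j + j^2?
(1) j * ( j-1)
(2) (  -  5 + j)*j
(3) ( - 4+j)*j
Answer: 1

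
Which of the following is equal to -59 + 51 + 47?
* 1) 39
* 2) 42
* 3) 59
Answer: 1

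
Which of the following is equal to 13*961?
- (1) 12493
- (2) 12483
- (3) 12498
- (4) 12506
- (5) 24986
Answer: 1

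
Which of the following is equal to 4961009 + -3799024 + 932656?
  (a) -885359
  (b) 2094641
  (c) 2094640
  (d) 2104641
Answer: b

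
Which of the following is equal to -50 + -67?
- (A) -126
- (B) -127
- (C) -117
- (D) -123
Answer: C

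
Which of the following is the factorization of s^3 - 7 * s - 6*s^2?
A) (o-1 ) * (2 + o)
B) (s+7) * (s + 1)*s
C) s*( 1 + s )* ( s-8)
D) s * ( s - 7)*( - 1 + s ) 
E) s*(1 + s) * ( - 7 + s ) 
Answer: E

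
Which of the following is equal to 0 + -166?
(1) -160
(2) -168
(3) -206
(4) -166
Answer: 4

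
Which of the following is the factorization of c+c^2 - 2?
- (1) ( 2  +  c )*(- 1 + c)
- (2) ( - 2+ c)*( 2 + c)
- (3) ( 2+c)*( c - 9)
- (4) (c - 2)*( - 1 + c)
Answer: 1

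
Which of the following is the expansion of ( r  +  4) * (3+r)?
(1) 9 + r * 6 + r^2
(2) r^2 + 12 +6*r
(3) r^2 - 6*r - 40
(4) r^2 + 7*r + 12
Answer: 4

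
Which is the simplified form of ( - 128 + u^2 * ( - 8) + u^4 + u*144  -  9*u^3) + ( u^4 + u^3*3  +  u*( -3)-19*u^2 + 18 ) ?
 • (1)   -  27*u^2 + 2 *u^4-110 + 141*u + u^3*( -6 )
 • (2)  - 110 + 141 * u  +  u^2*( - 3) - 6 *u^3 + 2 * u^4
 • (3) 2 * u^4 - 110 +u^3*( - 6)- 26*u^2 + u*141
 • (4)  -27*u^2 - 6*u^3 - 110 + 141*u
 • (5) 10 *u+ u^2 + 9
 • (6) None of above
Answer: 1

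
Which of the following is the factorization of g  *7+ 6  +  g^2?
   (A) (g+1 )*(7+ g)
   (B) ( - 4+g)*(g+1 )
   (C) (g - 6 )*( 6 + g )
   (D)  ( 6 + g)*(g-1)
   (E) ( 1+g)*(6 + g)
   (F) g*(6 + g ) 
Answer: E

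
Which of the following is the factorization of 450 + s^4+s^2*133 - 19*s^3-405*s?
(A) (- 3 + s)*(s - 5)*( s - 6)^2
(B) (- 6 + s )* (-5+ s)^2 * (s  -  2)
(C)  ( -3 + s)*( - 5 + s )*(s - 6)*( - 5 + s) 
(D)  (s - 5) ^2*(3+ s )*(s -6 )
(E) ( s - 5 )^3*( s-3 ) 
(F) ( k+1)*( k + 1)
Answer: C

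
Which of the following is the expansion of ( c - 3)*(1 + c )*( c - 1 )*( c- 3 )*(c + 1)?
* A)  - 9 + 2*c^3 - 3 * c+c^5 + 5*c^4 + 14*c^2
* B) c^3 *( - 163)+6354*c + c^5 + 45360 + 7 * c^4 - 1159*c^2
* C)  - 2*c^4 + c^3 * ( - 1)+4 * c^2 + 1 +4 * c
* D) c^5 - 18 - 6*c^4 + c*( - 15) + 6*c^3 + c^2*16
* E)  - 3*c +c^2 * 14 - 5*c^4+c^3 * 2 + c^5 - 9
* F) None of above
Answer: E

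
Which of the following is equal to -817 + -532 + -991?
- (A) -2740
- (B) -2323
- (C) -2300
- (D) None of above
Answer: D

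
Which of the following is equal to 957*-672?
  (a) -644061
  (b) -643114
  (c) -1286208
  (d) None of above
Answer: d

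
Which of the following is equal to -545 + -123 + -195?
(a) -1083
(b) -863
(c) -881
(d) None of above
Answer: b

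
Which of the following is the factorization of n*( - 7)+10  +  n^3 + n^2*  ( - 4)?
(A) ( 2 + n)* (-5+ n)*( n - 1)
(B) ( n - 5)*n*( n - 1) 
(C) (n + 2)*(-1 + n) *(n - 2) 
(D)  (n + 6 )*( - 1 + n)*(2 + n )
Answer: A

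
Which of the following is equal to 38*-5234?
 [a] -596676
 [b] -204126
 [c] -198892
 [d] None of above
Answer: c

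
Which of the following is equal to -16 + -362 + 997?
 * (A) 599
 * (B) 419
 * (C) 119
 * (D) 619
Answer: D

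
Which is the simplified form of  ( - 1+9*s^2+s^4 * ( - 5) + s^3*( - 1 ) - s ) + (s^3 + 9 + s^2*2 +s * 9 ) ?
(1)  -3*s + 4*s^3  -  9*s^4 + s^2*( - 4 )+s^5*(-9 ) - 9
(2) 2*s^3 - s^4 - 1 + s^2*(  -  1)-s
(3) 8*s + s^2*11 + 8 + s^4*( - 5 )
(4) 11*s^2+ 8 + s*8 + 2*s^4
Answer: 3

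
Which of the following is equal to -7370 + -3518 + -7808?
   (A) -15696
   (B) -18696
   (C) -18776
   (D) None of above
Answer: B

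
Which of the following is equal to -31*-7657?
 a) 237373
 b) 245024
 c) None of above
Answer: c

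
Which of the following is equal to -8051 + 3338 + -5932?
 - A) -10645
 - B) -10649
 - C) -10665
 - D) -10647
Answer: A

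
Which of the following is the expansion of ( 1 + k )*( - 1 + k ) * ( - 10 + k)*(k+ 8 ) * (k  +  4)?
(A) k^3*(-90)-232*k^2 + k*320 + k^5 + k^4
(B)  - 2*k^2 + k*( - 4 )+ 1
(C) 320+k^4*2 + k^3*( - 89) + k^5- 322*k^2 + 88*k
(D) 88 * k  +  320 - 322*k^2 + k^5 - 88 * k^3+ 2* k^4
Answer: C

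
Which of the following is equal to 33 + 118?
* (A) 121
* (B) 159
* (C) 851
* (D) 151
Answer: D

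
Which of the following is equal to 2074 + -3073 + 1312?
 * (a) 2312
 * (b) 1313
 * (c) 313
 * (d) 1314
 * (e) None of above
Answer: c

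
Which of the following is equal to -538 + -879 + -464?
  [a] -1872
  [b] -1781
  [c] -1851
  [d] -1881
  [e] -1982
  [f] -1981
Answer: d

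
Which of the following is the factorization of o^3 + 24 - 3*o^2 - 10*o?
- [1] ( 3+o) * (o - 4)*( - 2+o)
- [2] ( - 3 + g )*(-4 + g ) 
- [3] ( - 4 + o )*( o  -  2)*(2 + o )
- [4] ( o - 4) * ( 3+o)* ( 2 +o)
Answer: 1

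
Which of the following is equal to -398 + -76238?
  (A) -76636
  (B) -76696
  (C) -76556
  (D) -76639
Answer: A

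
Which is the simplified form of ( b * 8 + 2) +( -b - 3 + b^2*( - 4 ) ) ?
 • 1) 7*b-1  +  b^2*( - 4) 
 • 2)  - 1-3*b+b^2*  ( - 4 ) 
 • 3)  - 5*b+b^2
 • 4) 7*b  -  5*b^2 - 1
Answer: 1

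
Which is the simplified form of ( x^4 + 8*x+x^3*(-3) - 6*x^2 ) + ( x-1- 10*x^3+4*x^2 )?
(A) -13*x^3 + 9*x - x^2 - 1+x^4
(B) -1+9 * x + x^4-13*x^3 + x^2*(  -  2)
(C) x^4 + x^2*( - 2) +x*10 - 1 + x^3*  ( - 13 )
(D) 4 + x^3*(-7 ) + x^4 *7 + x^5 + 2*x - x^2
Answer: B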